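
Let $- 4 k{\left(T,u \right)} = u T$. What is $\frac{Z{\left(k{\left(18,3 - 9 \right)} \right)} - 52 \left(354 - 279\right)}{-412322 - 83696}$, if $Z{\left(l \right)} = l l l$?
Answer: $- \frac{15783}{496018} \approx -0.031819$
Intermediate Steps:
$k{\left(T,u \right)} = - \frac{T u}{4}$ ($k{\left(T,u \right)} = - \frac{u T}{4} = - \frac{T u}{4}$)
$Z{\left(l \right)} = l^{3}$ ($Z{\left(l \right)} = l^{2} l = l^{3}$)
$\frac{Z{\left(k{\left(18,3 - 9 \right)} \right)} - 52 \left(354 - 279\right)}{-412322 - 83696} = \frac{\left(\left(- \frac{1}{4}\right) 18 \left(3 - 9\right)\right)^{3} - 52 \left(354 - 279\right)}{-412322 - 83696} = \frac{\left(\left(- \frac{1}{4}\right) 18 \left(3 - 9\right)\right)^{3} - 3900}{-496018} = \left(\left(\left(- \frac{1}{4}\right) 18 \left(-6\right)\right)^{3} - 3900\right) \left(- \frac{1}{496018}\right) = \left(27^{3} - 3900\right) \left(- \frac{1}{496018}\right) = \left(19683 - 3900\right) \left(- \frac{1}{496018}\right) = 15783 \left(- \frac{1}{496018}\right) = - \frac{15783}{496018}$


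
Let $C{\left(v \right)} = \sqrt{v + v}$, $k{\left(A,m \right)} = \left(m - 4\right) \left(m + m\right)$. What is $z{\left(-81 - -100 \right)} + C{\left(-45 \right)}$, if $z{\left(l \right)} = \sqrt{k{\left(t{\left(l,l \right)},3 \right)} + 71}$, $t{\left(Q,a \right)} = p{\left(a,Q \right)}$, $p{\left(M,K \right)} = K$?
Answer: $\sqrt{65} + 3 i \sqrt{10} \approx 8.0623 + 9.4868 i$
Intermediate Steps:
$t{\left(Q,a \right)} = Q$
$k{\left(A,m \right)} = 2 m \left(-4 + m\right)$ ($k{\left(A,m \right)} = \left(-4 + m\right) 2 m = 2 m \left(-4 + m\right)$)
$C{\left(v \right)} = \sqrt{2} \sqrt{v}$ ($C{\left(v \right)} = \sqrt{2 v} = \sqrt{2} \sqrt{v}$)
$z{\left(l \right)} = \sqrt{65}$ ($z{\left(l \right)} = \sqrt{2 \cdot 3 \left(-4 + 3\right) + 71} = \sqrt{2 \cdot 3 \left(-1\right) + 71} = \sqrt{-6 + 71} = \sqrt{65}$)
$z{\left(-81 - -100 \right)} + C{\left(-45 \right)} = \sqrt{65} + \sqrt{2} \sqrt{-45} = \sqrt{65} + \sqrt{2} \cdot 3 i \sqrt{5} = \sqrt{65} + 3 i \sqrt{10}$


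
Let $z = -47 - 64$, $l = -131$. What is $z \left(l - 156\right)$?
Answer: $31857$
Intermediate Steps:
$z = -111$ ($z = -47 - 64 = -111$)
$z \left(l - 156\right) = - 111 \left(-131 - 156\right) = \left(-111\right) \left(-287\right) = 31857$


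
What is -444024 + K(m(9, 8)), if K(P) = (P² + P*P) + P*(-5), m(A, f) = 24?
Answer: -442992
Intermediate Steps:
K(P) = -5*P + 2*P² (K(P) = (P² + P²) - 5*P = 2*P² - 5*P = -5*P + 2*P²)
-444024 + K(m(9, 8)) = -444024 + 24*(-5 + 2*24) = -444024 + 24*(-5 + 48) = -444024 + 24*43 = -444024 + 1032 = -442992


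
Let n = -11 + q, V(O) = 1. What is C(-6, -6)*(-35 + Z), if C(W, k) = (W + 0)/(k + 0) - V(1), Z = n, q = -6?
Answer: 0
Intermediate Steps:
n = -17 (n = -11 - 6 = -17)
Z = -17
C(W, k) = -1 + W/k (C(W, k) = (W + 0)/(k + 0) - 1*1 = W/k - 1 = -1 + W/k)
C(-6, -6)*(-35 + Z) = ((-6 - 1*(-6))/(-6))*(-35 - 17) = -(-6 + 6)/6*(-52) = -1/6*0*(-52) = 0*(-52) = 0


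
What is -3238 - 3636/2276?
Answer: -1843331/569 ≈ -3239.6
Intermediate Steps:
-3238 - 3636/2276 = -3238 - 3636*1/2276 = -3238 - 909/569 = -1843331/569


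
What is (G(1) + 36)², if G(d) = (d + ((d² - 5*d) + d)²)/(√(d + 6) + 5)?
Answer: 121976/81 - 3490*√7/81 ≈ 1391.9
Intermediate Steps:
G(d) = (d + (d² - 4*d)²)/(5 + √(6 + d)) (G(d) = (d + (d² - 4*d)²)/(√(6 + d) + 5) = (d + (d² - 4*d)²)/(5 + √(6 + d)))
(G(1) + 36)² = (1*(1 + 1*(-4 + 1)²)/(5 + √(6 + 1)) + 36)² = (1*(1 + 1*(-3)²)/(5 + √7) + 36)² = (1*(1 + 1*9)/(5 + √7) + 36)² = (1*(1 + 9)/(5 + √7) + 36)² = (1*10/(5 + √7) + 36)² = (10/(5 + √7) + 36)² = (36 + 10/(5 + √7))²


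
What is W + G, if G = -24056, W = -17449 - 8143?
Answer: -49648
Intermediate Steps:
W = -25592
W + G = -25592 - 24056 = -49648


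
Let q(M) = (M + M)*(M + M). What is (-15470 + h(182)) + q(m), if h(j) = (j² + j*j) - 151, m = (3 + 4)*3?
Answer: 52391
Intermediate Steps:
m = 21 (m = 7*3 = 21)
q(M) = 4*M² (q(M) = (2*M)*(2*M) = 4*M²)
h(j) = -151 + 2*j² (h(j) = (j² + j²) - 151 = 2*j² - 151 = -151 + 2*j²)
(-15470 + h(182)) + q(m) = (-15470 + (-151 + 2*182²)) + 4*21² = (-15470 + (-151 + 2*33124)) + 4*441 = (-15470 + (-151 + 66248)) + 1764 = (-15470 + 66097) + 1764 = 50627 + 1764 = 52391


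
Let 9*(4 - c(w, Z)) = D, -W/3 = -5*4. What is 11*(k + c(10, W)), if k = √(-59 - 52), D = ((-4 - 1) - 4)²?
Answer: -55 + 11*I*√111 ≈ -55.0 + 115.89*I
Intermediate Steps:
W = 60 (W = -(-15)*4 = -3*(-20) = 60)
D = 81 (D = (-5 - 4)² = (-9)² = 81)
c(w, Z) = -5 (c(w, Z) = 4 - ⅑*81 = 4 - 9 = -5)
k = I*√111 (k = √(-111) = I*√111 ≈ 10.536*I)
11*(k + c(10, W)) = 11*(I*√111 - 5) = 11*(-5 + I*√111) = -55 + 11*I*√111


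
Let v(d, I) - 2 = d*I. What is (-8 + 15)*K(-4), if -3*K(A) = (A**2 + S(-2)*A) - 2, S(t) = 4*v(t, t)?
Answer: 574/3 ≈ 191.33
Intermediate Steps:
v(d, I) = 2 + I*d (v(d, I) = 2 + d*I = 2 + I*d)
S(t) = 8 + 4*t**2 (S(t) = 4*(2 + t*t) = 4*(2 + t**2) = 8 + 4*t**2)
K(A) = 2/3 - 8*A - A**2/3 (K(A) = -((A**2 + (8 + 4*(-2)**2)*A) - 2)/3 = -((A**2 + (8 + 4*4)*A) - 2)/3 = -((A**2 + (8 + 16)*A) - 2)/3 = -((A**2 + 24*A) - 2)/3 = -(-2 + A**2 + 24*A)/3 = 2/3 - 8*A - A**2/3)
(-8 + 15)*K(-4) = (-8 + 15)*(2/3 - 8*(-4) - 1/3*(-4)**2) = 7*(2/3 + 32 - 1/3*16) = 7*(2/3 + 32 - 16/3) = 7*(82/3) = 574/3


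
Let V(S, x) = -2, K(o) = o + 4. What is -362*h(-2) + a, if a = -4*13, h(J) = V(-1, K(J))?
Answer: 672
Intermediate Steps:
K(o) = 4 + o
h(J) = -2
a = -52
-362*h(-2) + a = -362*(-2) - 52 = 724 - 52 = 672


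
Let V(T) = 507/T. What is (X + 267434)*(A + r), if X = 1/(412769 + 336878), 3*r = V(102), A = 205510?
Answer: 1400840873688581337/25487998 ≈ 5.4961e+10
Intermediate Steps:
r = 169/102 (r = (507/102)/3 = (507*(1/102))/3 = (⅓)*(169/34) = 169/102 ≈ 1.6569)
X = 1/749647 ≈ 1.3340e-6
(X + 267434)*(A + r) = (1/749647 + 267434)*(205510 + 169/102) = (200481095799/749647)*(20962189/102) = 1400840873688581337/25487998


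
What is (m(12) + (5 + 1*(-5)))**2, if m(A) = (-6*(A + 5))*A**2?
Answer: 215737344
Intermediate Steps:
m(A) = A**2*(-30 - 6*A) (m(A) = (-6*(5 + A))*A**2 = (-3*(10 + 2*A))*A**2 = (-30 - 6*A)*A**2 = A**2*(-30 - 6*A))
(m(12) + (5 + 1*(-5)))**2 = (6*12**2*(-5 - 1*12) + (5 + 1*(-5)))**2 = (6*144*(-5 - 12) + (5 - 5))**2 = (6*144*(-17) + 0)**2 = (-14688 + 0)**2 = (-14688)**2 = 215737344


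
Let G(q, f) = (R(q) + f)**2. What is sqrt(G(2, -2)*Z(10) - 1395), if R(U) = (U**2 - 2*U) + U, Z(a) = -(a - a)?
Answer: 3*I*sqrt(155) ≈ 37.35*I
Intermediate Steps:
Z(a) = 0 (Z(a) = -1*0 = 0)
R(U) = U**2 - U
G(q, f) = (f + q*(-1 + q))**2 (G(q, f) = (q*(-1 + q) + f)**2 = (f + q*(-1 + q))**2)
sqrt(G(2, -2)*Z(10) - 1395) = sqrt((-2 + 2*(-1 + 2))**2*0 - 1395) = sqrt((-2 + 2*1)**2*0 - 1395) = sqrt((-2 + 2)**2*0 - 1395) = sqrt(0**2*0 - 1395) = sqrt(0*0 - 1395) = sqrt(0 - 1395) = sqrt(-1395) = 3*I*sqrt(155)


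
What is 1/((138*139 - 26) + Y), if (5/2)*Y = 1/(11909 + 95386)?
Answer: 536475/10276715102 ≈ 5.2203e-5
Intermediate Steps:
Y = 2/536475 (Y = 2/(5*(11909 + 95386)) = (⅖)/107295 = (⅖)*(1/107295) = 2/536475 ≈ 3.7280e-6)
1/((138*139 - 26) + Y) = 1/((138*139 - 26) + 2/536475) = 1/((19182 - 26) + 2/536475) = 1/(19156 + 2/536475) = 1/(10276715102/536475) = 536475/10276715102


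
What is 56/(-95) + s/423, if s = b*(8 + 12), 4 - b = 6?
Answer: -27488/40185 ≈ -0.68404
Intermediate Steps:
b = -2 (b = 4 - 1*6 = 4 - 6 = -2)
s = -40 (s = -2*(8 + 12) = -2*20 = -40)
56/(-95) + s/423 = 56/(-95) - 40/423 = 56*(-1/95) - 40*1/423 = -56/95 - 40/423 = -27488/40185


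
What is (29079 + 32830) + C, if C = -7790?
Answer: 54119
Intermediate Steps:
(29079 + 32830) + C = (29079 + 32830) - 7790 = 61909 - 7790 = 54119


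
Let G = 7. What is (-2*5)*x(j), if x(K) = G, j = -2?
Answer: -70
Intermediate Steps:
x(K) = 7
(-2*5)*x(j) = -2*5*7 = -10*7 = -70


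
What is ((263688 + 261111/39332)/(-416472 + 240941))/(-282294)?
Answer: 3457212509/649651208006616 ≈ 5.3216e-6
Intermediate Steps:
((263688 + 261111/39332)/(-416472 + 240941))/(-282294) = ((263688 + 261111*(1/39332))/(-175531))*(-1/282294) = ((263688 + 261111/39332)*(-1/175531))*(-1/282294) = ((10371637527/39332)*(-1/175531))*(-1/282294) = -10371637527/6903985292*(-1/282294) = 3457212509/649651208006616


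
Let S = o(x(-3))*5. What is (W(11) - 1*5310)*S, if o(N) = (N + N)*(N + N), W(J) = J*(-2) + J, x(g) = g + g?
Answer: -3831120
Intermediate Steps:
x(g) = 2*g
W(J) = -J (W(J) = -2*J + J = -J)
o(N) = 4*N² (o(N) = (2*N)*(2*N) = 4*N²)
S = 720 (S = (4*(2*(-3))²)*5 = (4*(-6)²)*5 = (4*36)*5 = 144*5 = 720)
(W(11) - 1*5310)*S = (-1*11 - 1*5310)*720 = (-11 - 5310)*720 = -5321*720 = -3831120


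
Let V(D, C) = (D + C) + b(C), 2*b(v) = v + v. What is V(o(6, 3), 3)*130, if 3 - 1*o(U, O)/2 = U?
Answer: 0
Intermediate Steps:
o(U, O) = 6 - 2*U
b(v) = v (b(v) = (v + v)/2 = (2*v)/2 = v)
V(D, C) = D + 2*C (V(D, C) = (D + C) + C = (C + D) + C = D + 2*C)
V(o(6, 3), 3)*130 = ((6 - 2*6) + 2*3)*130 = ((6 - 12) + 6)*130 = (-6 + 6)*130 = 0*130 = 0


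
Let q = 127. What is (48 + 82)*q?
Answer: 16510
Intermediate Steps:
(48 + 82)*q = (48 + 82)*127 = 130*127 = 16510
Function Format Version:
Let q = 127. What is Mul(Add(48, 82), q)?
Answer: 16510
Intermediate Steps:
Mul(Add(48, 82), q) = Mul(Add(48, 82), 127) = Mul(130, 127) = 16510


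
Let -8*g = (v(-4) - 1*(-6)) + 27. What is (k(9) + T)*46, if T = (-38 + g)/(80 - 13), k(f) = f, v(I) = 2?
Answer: 103155/268 ≈ 384.91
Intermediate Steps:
g = -35/8 (g = -((2 - 1*(-6)) + 27)/8 = -((2 + 6) + 27)/8 = -(8 + 27)/8 = -1/8*35 = -35/8 ≈ -4.3750)
T = -339/536 (T = (-38 - 35/8)/(80 - 13) = -339/8/67 = -339/8*1/67 = -339/536 ≈ -0.63246)
(k(9) + T)*46 = (9 - 339/536)*46 = (4485/536)*46 = 103155/268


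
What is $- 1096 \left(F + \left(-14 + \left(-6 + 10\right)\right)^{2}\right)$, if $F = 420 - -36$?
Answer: $-609376$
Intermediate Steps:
$F = 456$ ($F = 420 + 36 = 456$)
$- 1096 \left(F + \left(-14 + \left(-6 + 10\right)\right)^{2}\right) = - 1096 \left(456 + \left(-14 + \left(-6 + 10\right)\right)^{2}\right) = - 1096 \left(456 + \left(-14 + 4\right)^{2}\right) = - 1096 \left(456 + \left(-10\right)^{2}\right) = - 1096 \left(456 + 100\right) = \left(-1096\right) 556 = -609376$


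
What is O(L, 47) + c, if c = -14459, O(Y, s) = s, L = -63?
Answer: -14412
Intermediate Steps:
O(L, 47) + c = 47 - 14459 = -14412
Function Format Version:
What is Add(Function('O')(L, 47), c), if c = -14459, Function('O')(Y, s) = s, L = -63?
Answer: -14412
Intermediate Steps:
Add(Function('O')(L, 47), c) = Add(47, -14459) = -14412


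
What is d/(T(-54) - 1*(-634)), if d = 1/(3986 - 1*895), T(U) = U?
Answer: 1/1792780 ≈ 5.5779e-7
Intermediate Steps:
d = 1/3091 (d = 1/(3986 - 895) = 1/3091 ≈ 0.00032352)
d/(T(-54) - 1*(-634)) = 1/(3091*(-54 - 1*(-634))) = 1/(3091*(-54 + 634)) = (1/3091)/580 = (1/3091)*(1/580) = 1/1792780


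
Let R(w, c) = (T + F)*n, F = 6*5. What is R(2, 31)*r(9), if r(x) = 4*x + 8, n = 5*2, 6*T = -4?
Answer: 38720/3 ≈ 12907.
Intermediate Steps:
T = -⅔ (T = (⅙)*(-4) = -⅔ ≈ -0.66667)
F = 30
n = 10
R(w, c) = 880/3 (R(w, c) = (-⅔ + 30)*10 = (88/3)*10 = 880/3)
r(x) = 8 + 4*x
R(2, 31)*r(9) = 880*(8 + 4*9)/3 = 880*(8 + 36)/3 = (880/3)*44 = 38720/3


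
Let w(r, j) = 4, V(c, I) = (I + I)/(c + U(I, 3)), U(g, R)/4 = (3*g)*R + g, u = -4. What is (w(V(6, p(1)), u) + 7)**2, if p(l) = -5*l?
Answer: 121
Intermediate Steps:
U(g, R) = 4*g + 12*R*g (U(g, R) = 4*((3*g)*R + g) = 4*(3*R*g + g) = 4*(g + 3*R*g) = 4*g + 12*R*g)
V(c, I) = 2*I/(c + 40*I) (V(c, I) = (I + I)/(c + 4*I*(1 + 3*3)) = (2*I)/(c + 4*I*(1 + 9)) = (2*I)/(c + 4*I*10) = (2*I)/(c + 40*I) = 2*I/(c + 40*I))
(w(V(6, p(1)), u) + 7)**2 = (4 + 7)**2 = 11**2 = 121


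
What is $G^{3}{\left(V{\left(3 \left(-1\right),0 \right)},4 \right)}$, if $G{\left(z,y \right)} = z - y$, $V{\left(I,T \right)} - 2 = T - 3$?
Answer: $-125$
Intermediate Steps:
$V{\left(I,T \right)} = -1 + T$ ($V{\left(I,T \right)} = 2 + \left(T - 3\right) = 2 + \left(-3 + T\right) = -1 + T$)
$G^{3}{\left(V{\left(3 \left(-1\right),0 \right)},4 \right)} = \left(\left(-1 + 0\right) - 4\right)^{3} = \left(-1 - 4\right)^{3} = \left(-5\right)^{3} = -125$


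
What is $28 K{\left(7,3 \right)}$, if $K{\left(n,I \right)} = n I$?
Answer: $588$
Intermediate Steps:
$K{\left(n,I \right)} = I n$
$28 K{\left(7,3 \right)} = 28 \cdot 3 \cdot 7 = 28 \cdot 21 = 588$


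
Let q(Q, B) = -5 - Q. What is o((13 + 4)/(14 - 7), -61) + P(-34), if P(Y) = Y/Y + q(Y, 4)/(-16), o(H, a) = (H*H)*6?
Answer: 27107/784 ≈ 34.575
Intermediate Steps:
o(H, a) = 6*H² (o(H, a) = H²*6 = 6*H²)
P(Y) = 21/16 + Y/16 (P(Y) = Y/Y + (-5 - Y)/(-16) = 1 + (-5 - Y)*(-1/16) = 1 + (5/16 + Y/16) = 21/16 + Y/16)
o((13 + 4)/(14 - 7), -61) + P(-34) = 6*((13 + 4)/(14 - 7))² + (21/16 + (1/16)*(-34)) = 6*(17/7)² + (21/16 - 17/8) = 6*(17*(⅐))² - 13/16 = 6*(17/7)² - 13/16 = 6*(289/49) - 13/16 = 1734/49 - 13/16 = 27107/784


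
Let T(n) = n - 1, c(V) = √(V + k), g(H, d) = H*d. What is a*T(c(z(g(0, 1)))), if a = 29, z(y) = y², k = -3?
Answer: -29 + 29*I*√3 ≈ -29.0 + 50.229*I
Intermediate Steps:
c(V) = √(-3 + V) (c(V) = √(V - 3) = √(-3 + V))
T(n) = -1 + n
a*T(c(z(g(0, 1)))) = 29*(-1 + √(-3 + (0*1)²)) = 29*(-1 + √(-3 + 0²)) = 29*(-1 + √(-3 + 0)) = 29*(-1 + √(-3)) = 29*(-1 + I*√3) = -29 + 29*I*√3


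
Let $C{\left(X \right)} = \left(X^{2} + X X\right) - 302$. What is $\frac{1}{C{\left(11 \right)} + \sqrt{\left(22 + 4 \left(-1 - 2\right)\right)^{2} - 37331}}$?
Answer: $- \frac{60}{40831} - \frac{i \sqrt{37231}}{40831} \approx -0.0014695 - 0.0047257 i$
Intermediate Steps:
$C{\left(X \right)} = -302 + 2 X^{2}$ ($C{\left(X \right)} = \left(X^{2} + X^{2}\right) - 302 = 2 X^{2} - 302 = -302 + 2 X^{2}$)
$\frac{1}{C{\left(11 \right)} + \sqrt{\left(22 + 4 \left(-1 - 2\right)\right)^{2} - 37331}} = \frac{1}{\left(-302 + 2 \cdot 11^{2}\right) + \sqrt{\left(22 + 4 \left(-1 - 2\right)\right)^{2} - 37331}} = \frac{1}{\left(-302 + 2 \cdot 121\right) + \sqrt{\left(22 + 4 \left(-3\right)\right)^{2} - 37331}} = \frac{1}{\left(-302 + 242\right) + \sqrt{\left(22 - 12\right)^{2} - 37331}} = \frac{1}{-60 + \sqrt{10^{2} - 37331}} = \frac{1}{-60 + \sqrt{100 - 37331}} = \frac{1}{-60 + \sqrt{-37231}} = \frac{1}{-60 + i \sqrt{37231}}$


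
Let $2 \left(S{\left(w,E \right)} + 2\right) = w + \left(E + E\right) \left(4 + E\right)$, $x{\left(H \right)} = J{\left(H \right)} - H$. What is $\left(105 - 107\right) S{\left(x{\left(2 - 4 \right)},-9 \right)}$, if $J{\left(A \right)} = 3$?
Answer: $-91$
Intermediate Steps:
$x{\left(H \right)} = 3 - H$
$S{\left(w,E \right)} = -2 + \frac{w}{2} + E \left(4 + E\right)$ ($S{\left(w,E \right)} = -2 + \frac{w + \left(E + E\right) \left(4 + E\right)}{2} = -2 + \frac{w + 2 E \left(4 + E\right)}{2} = -2 + \left(\frac{w}{2} + E \left(4 + E\right)\right) = -2 + \frac{w}{2} + E \left(4 + E\right)$)
$\left(105 - 107\right) S{\left(x{\left(2 - 4 \right)},-9 \right)} = \left(105 - 107\right) \left(-2 + \left(-9\right)^{2} + \frac{3 - \left(2 - 4\right)}{2} + 4 \left(-9\right)\right) = - 2 \left(-2 + 81 + \frac{3 - -2}{2} - 36\right) = - 2 \left(-2 + 81 + \frac{3 + 2}{2} - 36\right) = - 2 \left(-2 + 81 + \frac{1}{2} \cdot 5 - 36\right) = - 2 \left(-2 + 81 + \frac{5}{2} - 36\right) = \left(-2\right) \frac{91}{2} = -91$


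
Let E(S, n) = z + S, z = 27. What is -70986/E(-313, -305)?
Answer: 35493/143 ≈ 248.20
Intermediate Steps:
E(S, n) = 27 + S
-70986/E(-313, -305) = -70986/(27 - 313) = -70986/(-286) = -70986*(-1/286) = 35493/143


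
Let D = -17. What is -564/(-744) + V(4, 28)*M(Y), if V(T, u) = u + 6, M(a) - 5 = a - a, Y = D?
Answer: 10587/62 ≈ 170.76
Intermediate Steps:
Y = -17
M(a) = 5 (M(a) = 5 + (a - a) = 5 + 0 = 5)
V(T, u) = 6 + u
-564/(-744) + V(4, 28)*M(Y) = -564/(-744) + (6 + 28)*5 = -564*(-1/744) + 34*5 = 47/62 + 170 = 10587/62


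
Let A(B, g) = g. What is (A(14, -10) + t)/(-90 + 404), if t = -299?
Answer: -309/314 ≈ -0.98408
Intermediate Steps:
(A(14, -10) + t)/(-90 + 404) = (-10 - 299)/(-90 + 404) = -309/314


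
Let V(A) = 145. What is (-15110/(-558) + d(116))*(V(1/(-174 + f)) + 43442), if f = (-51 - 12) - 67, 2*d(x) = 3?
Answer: 77231321/62 ≈ 1.2457e+6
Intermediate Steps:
d(x) = 3/2 (d(x) = (1/2)*3 = 3/2)
f = -130 (f = -63 - 67 = -130)
(-15110/(-558) + d(116))*(V(1/(-174 + f)) + 43442) = (-15110/(-558) + 3/2)*(145 + 43442) = (-15110*(-1/558) + 3/2)*43587 = (7555/279 + 3/2)*43587 = (15947/558)*43587 = 77231321/62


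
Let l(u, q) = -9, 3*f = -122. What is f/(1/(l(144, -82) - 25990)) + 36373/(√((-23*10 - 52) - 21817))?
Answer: 3171878/3 - 36373*I*√451/3157 ≈ 1.0573e+6 - 244.68*I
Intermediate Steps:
f = -122/3 (f = (⅓)*(-122) = -122/3 ≈ -40.667)
f/(1/(l(144, -82) - 25990)) + 36373/(√((-23*10 - 52) - 21817)) = -122/(3*(1/(-9 - 25990))) + 36373/(√((-23*10 - 52) - 21817)) = -122/(3*(1/(-25999))) + 36373/(√((-230 - 52) - 21817)) = -122/(3*(-1/25999)) + 36373/(√(-282 - 21817)) = -122/3*(-25999) + 36373/(√(-22099)) = 3171878/3 + 36373/((7*I*√451)) = 3171878/3 + 36373*(-I*√451/3157) = 3171878/3 - 36373*I*√451/3157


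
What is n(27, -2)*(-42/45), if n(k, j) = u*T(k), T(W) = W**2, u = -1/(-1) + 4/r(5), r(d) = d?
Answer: -30618/25 ≈ -1224.7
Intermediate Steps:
u = 9/5 (u = -1/(-1) + 4/5 = -1*(-1) + 4*(1/5) = 1 + 4/5 = 9/5 ≈ 1.8000)
n(k, j) = 9*k**2/5
n(27, -2)*(-42/45) = ((9/5)*27**2)*(-42/45) = ((9/5)*729)*(-42*1/45) = (6561/5)*(-14/15) = -30618/25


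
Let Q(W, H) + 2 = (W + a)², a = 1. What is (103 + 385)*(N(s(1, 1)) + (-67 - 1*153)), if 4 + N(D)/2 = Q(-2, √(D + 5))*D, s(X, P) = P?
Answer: -112240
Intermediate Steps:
Q(W, H) = -2 + (1 + W)² (Q(W, H) = -2 + (W + 1)² = -2 + (1 + W)²)
N(D) = -8 - 2*D (N(D) = -8 + 2*((-2 + (1 - 2)²)*D) = -8 + 2*((-2 + (-1)²)*D) = -8 + 2*((-2 + 1)*D) = -8 + 2*(-D) = -8 - 2*D)
(103 + 385)*(N(s(1, 1)) + (-67 - 1*153)) = (103 + 385)*((-8 - 2*1) + (-67 - 1*153)) = 488*((-8 - 2) + (-67 - 153)) = 488*(-10 - 220) = 488*(-230) = -112240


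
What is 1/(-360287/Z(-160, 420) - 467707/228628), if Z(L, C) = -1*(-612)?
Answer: -17490042/10332241615 ≈ -0.0016928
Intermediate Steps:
Z(L, C) = 612
1/(-360287/Z(-160, 420) - 467707/228628) = 1/(-360287/612 - 467707/228628) = 1/(-10332241615/17490042) = -17490042/10332241615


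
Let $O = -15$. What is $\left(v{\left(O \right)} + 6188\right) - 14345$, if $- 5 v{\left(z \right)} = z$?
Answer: $-8154$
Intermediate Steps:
$v{\left(z \right)} = - \frac{z}{5}$
$\left(v{\left(O \right)} + 6188\right) - 14345 = \left(\left(- \frac{1}{5}\right) \left(-15\right) + 6188\right) - 14345 = \left(3 + 6188\right) - 14345 = 6191 - 14345 = -8154$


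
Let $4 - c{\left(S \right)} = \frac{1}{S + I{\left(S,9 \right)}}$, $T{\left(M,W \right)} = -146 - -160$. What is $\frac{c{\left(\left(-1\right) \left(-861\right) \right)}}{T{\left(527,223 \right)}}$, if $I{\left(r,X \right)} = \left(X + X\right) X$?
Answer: $\frac{4091}{14322} \approx 0.28564$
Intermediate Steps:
$T{\left(M,W \right)} = 14$ ($T{\left(M,W \right)} = -146 + 160 = 14$)
$I{\left(r,X \right)} = 2 X^{2}$ ($I{\left(r,X \right)} = 2 X X = 2 X^{2}$)
$c{\left(S \right)} = 4 - \frac{1}{162 + S}$ ($c{\left(S \right)} = 4 - \frac{1}{S + 2 \cdot 9^{2}} = 4 - \frac{1}{S + 2 \cdot 81} = 4 - \frac{1}{S + 162} = 4 - \frac{1}{162 + S}$)
$\frac{c{\left(\left(-1\right) \left(-861\right) \right)}}{T{\left(527,223 \right)}} = \frac{\frac{1}{162 - -861} \left(647 + 4 \left(\left(-1\right) \left(-861\right)\right)\right)}{14} = \frac{647 + 4 \cdot 861}{162 + 861} \cdot \frac{1}{14} = \frac{647 + 3444}{1023} \cdot \frac{1}{14} = \frac{1}{1023} \cdot 4091 \cdot \frac{1}{14} = \frac{4091}{1023} \cdot \frac{1}{14} = \frac{4091}{14322}$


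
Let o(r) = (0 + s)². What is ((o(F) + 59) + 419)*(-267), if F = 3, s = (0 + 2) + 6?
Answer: -144714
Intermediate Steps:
s = 8 (s = 2 + 6 = 8)
o(r) = 64 (o(r) = (0 + 8)² = 8² = 64)
((o(F) + 59) + 419)*(-267) = ((64 + 59) + 419)*(-267) = (123 + 419)*(-267) = 542*(-267) = -144714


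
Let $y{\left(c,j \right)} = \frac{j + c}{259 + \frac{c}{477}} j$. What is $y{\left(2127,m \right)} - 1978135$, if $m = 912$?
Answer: $- \frac{41211697919}{20945} \approx -1.9676 \cdot 10^{6}$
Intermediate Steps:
$y{\left(c,j \right)} = \frac{j \left(c + j\right)}{259 + \frac{c}{477}}$ ($y{\left(c,j \right)} = \frac{c + j}{259 + c \frac{1}{477}} j = \frac{c + j}{259 + \frac{c}{477}} j = \frac{j \left(c + j\right)}{259 + \frac{c}{477}}$)
$y{\left(2127,m \right)} - 1978135 = 477 \cdot 912 \frac{1}{123543 + 2127} \left(2127 + 912\right) - 1978135 = 477 \cdot 912 \cdot \frac{1}{125670} \cdot 3039 - 1978135 = \frac{220339656}{20945} - 1978135 = - \frac{41211697919}{20945}$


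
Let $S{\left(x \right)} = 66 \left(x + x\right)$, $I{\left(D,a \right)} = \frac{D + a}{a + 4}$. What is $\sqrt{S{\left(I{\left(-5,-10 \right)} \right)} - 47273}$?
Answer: $i \sqrt{46943} \approx 216.66 i$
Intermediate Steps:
$I{\left(D,a \right)} = \frac{D + a}{4 + a}$
$S{\left(x \right)} = 132 x$ ($S{\left(x \right)} = 66 \cdot 2 x = 132 x$)
$\sqrt{S{\left(I{\left(-5,-10 \right)} \right)} - 47273} = \sqrt{132 \frac{-5 - 10}{4 - 10} - 47273} = \sqrt{132 \frac{1}{-6} \left(-15\right) - 47273} = \sqrt{132 \left(\left(- \frac{1}{6}\right) \left(-15\right)\right) - 47273} = \sqrt{132 \cdot \frac{5}{2} - 47273} = \sqrt{330 - 47273} = \sqrt{-46943} = i \sqrt{46943}$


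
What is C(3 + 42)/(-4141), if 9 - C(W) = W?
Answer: 36/4141 ≈ 0.0086935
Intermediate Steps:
C(W) = 9 - W
C(3 + 42)/(-4141) = (9 - (3 + 42))/(-4141) = (9 - 1*45)*(-1/4141) = (9 - 45)*(-1/4141) = -36*(-1/4141) = 36/4141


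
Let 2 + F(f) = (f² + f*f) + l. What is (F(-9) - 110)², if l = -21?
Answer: 841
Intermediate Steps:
F(f) = -23 + 2*f² (F(f) = -2 + ((f² + f*f) - 21) = -2 + ((f² + f²) - 21) = -2 + (2*f² - 21) = -2 + (-21 + 2*f²) = -23 + 2*f²)
(F(-9) - 110)² = ((-23 + 2*(-9)²) - 110)² = ((-23 + 2*81) - 110)² = ((-23 + 162) - 110)² = (139 - 110)² = 29² = 841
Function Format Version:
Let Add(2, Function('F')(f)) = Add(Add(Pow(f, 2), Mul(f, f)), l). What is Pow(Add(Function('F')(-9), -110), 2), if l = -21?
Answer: 841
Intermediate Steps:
Function('F')(f) = Add(-23, Mul(2, Pow(f, 2))) (Function('F')(f) = Add(-2, Add(Add(Pow(f, 2), Mul(f, f)), -21)) = Add(-2, Add(Add(Pow(f, 2), Pow(f, 2)), -21)) = Add(-2, Add(Mul(2, Pow(f, 2)), -21)) = Add(-2, Add(-21, Mul(2, Pow(f, 2)))) = Add(-23, Mul(2, Pow(f, 2))))
Pow(Add(Function('F')(-9), -110), 2) = Pow(Add(Add(-23, Mul(2, Pow(-9, 2))), -110), 2) = Pow(Add(Add(-23, Mul(2, 81)), -110), 2) = Pow(Add(Add(-23, 162), -110), 2) = Pow(Add(139, -110), 2) = Pow(29, 2) = 841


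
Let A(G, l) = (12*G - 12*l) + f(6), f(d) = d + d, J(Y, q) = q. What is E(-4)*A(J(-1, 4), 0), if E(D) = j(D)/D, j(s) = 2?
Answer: -30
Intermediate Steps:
f(d) = 2*d
E(D) = 2/D
A(G, l) = 12 - 12*l + 12*G (A(G, l) = (12*G - 12*l) + 2*6 = (-12*l + 12*G) + 12 = 12 - 12*l + 12*G)
E(-4)*A(J(-1, 4), 0) = (2/(-4))*(12 - 12*0 + 12*4) = (2*(-¼))*(12 + 0 + 48) = -½*60 = -30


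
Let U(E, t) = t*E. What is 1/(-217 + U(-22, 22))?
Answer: -1/701 ≈ -0.0014265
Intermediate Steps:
U(E, t) = E*t
1/(-217 + U(-22, 22)) = 1/(-217 - 22*22) = 1/(-217 - 484) = 1/(-701) = -1/701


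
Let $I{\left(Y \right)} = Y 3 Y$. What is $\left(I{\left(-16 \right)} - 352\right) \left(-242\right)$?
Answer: $-100672$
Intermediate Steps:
$I{\left(Y \right)} = 3 Y^{2}$ ($I{\left(Y \right)} = 3 Y Y = 3 Y^{2}$)
$\left(I{\left(-16 \right)} - 352\right) \left(-242\right) = \left(3 \left(-16\right)^{2} - 352\right) \left(-242\right) = \left(3 \cdot 256 - 352\right) \left(-242\right) = \left(768 - 352\right) \left(-242\right) = 416 \left(-242\right) = -100672$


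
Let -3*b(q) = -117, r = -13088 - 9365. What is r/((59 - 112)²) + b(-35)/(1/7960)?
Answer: 872003507/2809 ≈ 3.1043e+5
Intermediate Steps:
r = -22453
b(q) = 39 (b(q) = -⅓*(-117) = 39)
r/((59 - 112)²) + b(-35)/(1/7960) = -22453/(59 - 112)² + 39/(1/7960) = -22453/((-53)²) + 39/(1/7960) = -22453/2809 + 39*7960 = -22453*1/2809 + 310440 = -22453/2809 + 310440 = 872003507/2809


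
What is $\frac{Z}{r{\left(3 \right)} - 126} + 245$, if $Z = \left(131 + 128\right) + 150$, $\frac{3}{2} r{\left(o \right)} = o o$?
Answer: $\frac{28991}{120} \approx 241.59$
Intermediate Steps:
$r{\left(o \right)} = \frac{2 o^{2}}{3}$ ($r{\left(o \right)} = \frac{2 o o}{3} = \frac{2 o^{2}}{3}$)
$Z = 409$ ($Z = 259 + 150 = 409$)
$\frac{Z}{r{\left(3 \right)} - 126} + 245 = \frac{409}{\frac{2 \cdot 3^{2}}{3} - 126} + 245 = \frac{409}{\frac{2}{3} \cdot 9 - 126} + 245 = \frac{409}{6 - 126} + 245 = \frac{409}{-120} + 245 = 409 \left(- \frac{1}{120}\right) + 245 = - \frac{409}{120} + 245 = \frac{28991}{120}$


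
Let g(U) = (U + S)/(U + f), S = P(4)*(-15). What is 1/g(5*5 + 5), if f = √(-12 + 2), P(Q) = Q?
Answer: -1 - I*√10/30 ≈ -1.0 - 0.10541*I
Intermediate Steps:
S = -60 (S = 4*(-15) = -60)
f = I*√10 (f = √(-10) = I*√10 ≈ 3.1623*I)
g(U) = (-60 + U)/(U + I*√10) (g(U) = (U - 60)/(U + I*√10) = (-60 + U)/(U + I*√10))
1/g(5*5 + 5) = 1/((-60 + (5*5 + 5))/((5*5 + 5) + I*√10)) = 1/((-60 + (25 + 5))/((25 + 5) + I*√10)) = 1/((-60 + 30)/(30 + I*√10)) = 1/(-30/(30 + I*√10)) = -1 - I*√10/30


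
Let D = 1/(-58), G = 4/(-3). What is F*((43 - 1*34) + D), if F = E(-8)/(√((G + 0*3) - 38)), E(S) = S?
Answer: 1042*I*√354/1711 ≈ 11.458*I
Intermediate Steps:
G = -4/3 (G = 4*(-⅓) = -4/3 ≈ -1.3333)
D = -1/58 ≈ -0.017241
F = 4*I*√354/59 (F = -8/√((-4/3 + 0*3) - 38) = -8/√((-4/3 + 0) - 38) = -8/√(-4/3 - 38) = -8*(-I*√354/118) = -(-4)*I*√354/59 = 4*I*√354/59 ≈ 1.2756*I)
F*((43 - 1*34) + D) = (4*I*√354/59)*((43 - 1*34) - 1/58) = (4*I*√354/59)*((43 - 34) - 1/58) = (4*I*√354/59)*(9 - 1/58) = (4*I*√354/59)*(521/58) = 1042*I*√354/1711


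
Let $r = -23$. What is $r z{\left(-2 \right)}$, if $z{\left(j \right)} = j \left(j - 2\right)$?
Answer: $-184$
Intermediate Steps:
$z{\left(j \right)} = j \left(-2 + j\right)$
$r z{\left(-2 \right)} = - 23 \left(- 2 \left(-2 - 2\right)\right) = - 23 \left(\left(-2\right) \left(-4\right)\right) = \left(-23\right) 8 = -184$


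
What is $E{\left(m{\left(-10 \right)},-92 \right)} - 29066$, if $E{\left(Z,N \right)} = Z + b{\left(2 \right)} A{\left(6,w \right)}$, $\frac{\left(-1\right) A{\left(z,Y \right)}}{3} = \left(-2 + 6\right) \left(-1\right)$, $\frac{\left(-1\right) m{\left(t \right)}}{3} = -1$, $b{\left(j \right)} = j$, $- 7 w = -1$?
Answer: $-29039$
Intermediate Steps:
$w = \frac{1}{7}$ ($w = \left(- \frac{1}{7}\right) \left(-1\right) = \frac{1}{7} \approx 0.14286$)
$m{\left(t \right)} = 3$ ($m{\left(t \right)} = \left(-3\right) \left(-1\right) = 3$)
$A{\left(z,Y \right)} = 12$ ($A{\left(z,Y \right)} = - 3 \left(-2 + 6\right) \left(-1\right) = - 3 \cdot 4 \left(-1\right) = \left(-3\right) \left(-4\right) = 12$)
$E{\left(Z,N \right)} = 24 + Z$ ($E{\left(Z,N \right)} = Z + 2 \cdot 12 = Z + 24 = 24 + Z$)
$E{\left(m{\left(-10 \right)},-92 \right)} - 29066 = \left(24 + 3\right) - 29066 = 27 - 29066 = -29039$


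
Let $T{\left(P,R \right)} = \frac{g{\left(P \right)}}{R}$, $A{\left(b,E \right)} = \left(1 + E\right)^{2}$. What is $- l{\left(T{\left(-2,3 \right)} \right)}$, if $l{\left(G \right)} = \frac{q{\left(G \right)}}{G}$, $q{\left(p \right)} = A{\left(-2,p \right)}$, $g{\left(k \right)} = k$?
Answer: $\frac{1}{6} \approx 0.16667$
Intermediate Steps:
$q{\left(p \right)} = \left(1 + p\right)^{2}$
$T{\left(P,R \right)} = \frac{P}{R}$
$l{\left(G \right)} = \frac{\left(1 + G\right)^{2}}{G}$
$- l{\left(T{\left(-2,3 \right)} \right)} = - \frac{\left(1 - \frac{2}{3}\right)^{2}}{\left(-2\right) \frac{1}{3}} = - \frac{\left(1 - \frac{2}{3}\right)^{2}}{- \frac{2}{3}} = - \frac{-3}{2 \cdot 9} = \left(-1\right) \left(- \frac{1}{6}\right) = \frac{1}{6}$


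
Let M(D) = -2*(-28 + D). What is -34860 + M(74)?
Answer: -34952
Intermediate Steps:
M(D) = 56 - 2*D
-34860 + M(74) = -34860 + (56 - 2*74) = -34860 + (56 - 148) = -34860 - 92 = -34952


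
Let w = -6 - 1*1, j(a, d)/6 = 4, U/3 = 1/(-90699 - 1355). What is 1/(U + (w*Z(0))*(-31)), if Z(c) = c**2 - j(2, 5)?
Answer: -92054/479417235 ≈ -0.00019201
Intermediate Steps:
U = -3/92054 (U = 3/(-90699 - 1355) = 3/(-92054) = 3*(-1/92054) = -3/92054 ≈ -3.2590e-5)
j(a, d) = 24 (j(a, d) = 6*4 = 24)
w = -7 (w = -6 - 1 = -7)
Z(c) = -24 + c**2 (Z(c) = c**2 - 1*24 = c**2 - 24 = -24 + c**2)
1/(U + (w*Z(0))*(-31)) = 1/(-3/92054 - 7*(-24 + 0**2)*(-31)) = 1/(-3/92054 - 7*(-24 + 0)*(-31)) = 1/(-3/92054 - 7*(-24)*(-31)) = 1/(-3/92054 + 168*(-31)) = 1/(-3/92054 - 5208) = 1/(-479417235/92054) = -92054/479417235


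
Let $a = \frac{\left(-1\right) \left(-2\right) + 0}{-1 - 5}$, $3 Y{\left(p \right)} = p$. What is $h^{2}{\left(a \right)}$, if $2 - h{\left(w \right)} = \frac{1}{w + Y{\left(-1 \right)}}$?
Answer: $\frac{49}{4} \approx 12.25$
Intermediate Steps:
$Y{\left(p \right)} = \frac{p}{3}$
$a = - \frac{1}{3}$ ($a = \frac{2 + 0}{-6} = 2 \left(- \frac{1}{6}\right) = - \frac{1}{3} \approx -0.33333$)
$h{\left(w \right)} = 2 - \frac{1}{- \frac{1}{3} + w}$ ($h{\left(w \right)} = 2 - \frac{1}{w + \frac{1}{3} \left(-1\right)} = 2 - \frac{1}{w - \frac{1}{3}} = 2 - \frac{1}{- \frac{1}{3} + w}$)
$h^{2}{\left(a \right)} = \left(\frac{-5 + 6 \left(- \frac{1}{3}\right)}{-1 + 3 \left(- \frac{1}{3}\right)}\right)^{2} = \left(\frac{-5 - 2}{-1 - 1}\right)^{2} = \left(\frac{1}{-2} \left(-7\right)\right)^{2} = \left(\left(- \frac{1}{2}\right) \left(-7\right)\right)^{2} = \left(\frac{7}{2}\right)^{2} = \frac{49}{4}$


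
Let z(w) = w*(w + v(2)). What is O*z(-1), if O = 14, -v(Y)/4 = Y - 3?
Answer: -42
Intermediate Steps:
v(Y) = 12 - 4*Y (v(Y) = -4*(Y - 3) = -4*(-3 + Y) = 12 - 4*Y)
z(w) = w*(4 + w) (z(w) = w*(w + (12 - 4*2)) = w*(w + (12 - 8)) = w*(w + 4) = w*(4 + w))
O*z(-1) = 14*(-(4 - 1)) = 14*(-1*3) = 14*(-3) = -42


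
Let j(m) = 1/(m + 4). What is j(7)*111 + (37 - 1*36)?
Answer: 122/11 ≈ 11.091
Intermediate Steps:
j(m) = 1/(4 + m)
j(7)*111 + (37 - 1*36) = 111/(4 + 7) + (37 - 1*36) = 111/11 + (37 - 36) = (1/11)*111 + 1 = 111/11 + 1 = 122/11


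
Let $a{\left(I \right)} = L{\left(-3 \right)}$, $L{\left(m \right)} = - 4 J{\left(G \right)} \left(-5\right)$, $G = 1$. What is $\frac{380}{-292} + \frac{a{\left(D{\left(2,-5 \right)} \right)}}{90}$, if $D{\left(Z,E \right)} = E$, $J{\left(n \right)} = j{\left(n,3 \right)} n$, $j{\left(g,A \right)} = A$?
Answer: $- \frac{139}{219} \approx -0.6347$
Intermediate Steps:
$J{\left(n \right)} = 3 n$
$L{\left(m \right)} = 60$ ($L{\left(m \right)} = - 4 \cdot 3 \cdot 1 \left(-5\right) = \left(-4\right) 3 \left(-5\right) = \left(-12\right) \left(-5\right) = 60$)
$a{\left(I \right)} = 60$
$\frac{380}{-292} + \frac{a{\left(D{\left(2,-5 \right)} \right)}}{90} = \frac{380}{-292} + \frac{60}{90} = 380 \left(- \frac{1}{292}\right) + 60 \cdot \frac{1}{90} = - \frac{95}{73} + \frac{2}{3} = - \frac{139}{219}$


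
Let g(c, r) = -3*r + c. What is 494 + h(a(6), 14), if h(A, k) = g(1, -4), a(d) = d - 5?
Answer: 507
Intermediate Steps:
a(d) = -5 + d
g(c, r) = c - 3*r
h(A, k) = 13 (h(A, k) = 1 - 3*(-4) = 1 + 12 = 13)
494 + h(a(6), 14) = 494 + 13 = 507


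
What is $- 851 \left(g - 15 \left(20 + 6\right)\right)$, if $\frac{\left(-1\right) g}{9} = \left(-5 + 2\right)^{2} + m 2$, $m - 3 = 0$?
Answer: $446775$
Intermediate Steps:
$m = 3$ ($m = 3 + 0 = 3$)
$g = -135$ ($g = - 9 \left(\left(-5 + 2\right)^{2} + 3 \cdot 2\right) = - 9 \left(\left(-3\right)^{2} + 6\right) = - 9 \left(9 + 6\right) = \left(-9\right) 15 = -135$)
$- 851 \left(g - 15 \left(20 + 6\right)\right) = - 851 \left(-135 - 15 \left(20 + 6\right)\right) = - 851 \left(-135 - 390\right) = \left(-851\right) \left(-525\right) = 446775$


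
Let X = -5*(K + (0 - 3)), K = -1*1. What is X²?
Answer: 400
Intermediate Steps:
K = -1
X = 20 (X = -5*(-1 + (0 - 3)) = -5*(-1 - 3) = -5*(-4) = 20)
X² = 20² = 400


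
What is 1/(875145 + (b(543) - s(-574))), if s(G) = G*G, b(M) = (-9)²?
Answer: 1/545750 ≈ 1.8323e-6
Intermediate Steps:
b(M) = 81
s(G) = G²
1/(875145 + (b(543) - s(-574))) = 1/(875145 + (81 - 1*(-574)²)) = 1/(875145 + (81 - 1*329476)) = 1/(875145 + (81 - 329476)) = 1/(875145 - 329395) = 1/545750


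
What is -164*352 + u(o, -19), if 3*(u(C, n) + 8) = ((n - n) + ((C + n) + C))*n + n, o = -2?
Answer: -172790/3 ≈ -57597.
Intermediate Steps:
u(C, n) = -8 + n/3 + n*(n + 2*C)/3 (u(C, n) = -8 + (((n - n) + ((C + n) + C))*n + n)/3 = -8 + ((0 + (n + 2*C))*n + n)/3 = -8 + ((n + 2*C)*n + n)/3 = -8 + (n*(n + 2*C) + n)/3 = -8 + (n + n*(n + 2*C))/3 = -8 + (n/3 + n*(n + 2*C)/3) = -8 + n/3 + n*(n + 2*C)/3)
-164*352 + u(o, -19) = -164*352 + (-8 + (⅓)*(-19) + (⅓)*(-19)² + (⅔)*(-2)*(-19)) = -57728 + (-8 - 19/3 + (⅓)*361 + 76/3) = -57728 + (-8 - 19/3 + 361/3 + 76/3) = -57728 + 394/3 = -172790/3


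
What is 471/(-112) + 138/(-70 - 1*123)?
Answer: -106359/21616 ≈ -4.9204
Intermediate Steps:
471/(-112) + 138/(-70 - 1*123) = 471*(-1/112) + 138/(-70 - 123) = -471/112 + 138/(-193) = -471/112 + 138*(-1/193) = -471/112 - 138/193 = -106359/21616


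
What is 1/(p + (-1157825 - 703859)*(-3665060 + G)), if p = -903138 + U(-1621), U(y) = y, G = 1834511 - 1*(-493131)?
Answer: 1/2489848787153 ≈ 4.0163e-13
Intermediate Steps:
G = 2327642 (G = 1834511 + 493131 = 2327642)
p = -904759 (p = -903138 - 1621 = -904759)
1/(p + (-1157825 - 703859)*(-3665060 + G)) = 1/(-904759 + (-1157825 - 703859)*(-3665060 + 2327642)) = 1/(-904759 - 1861684*(-1337418)) = 1/(-904759 + 2489849691912) = 1/2489848787153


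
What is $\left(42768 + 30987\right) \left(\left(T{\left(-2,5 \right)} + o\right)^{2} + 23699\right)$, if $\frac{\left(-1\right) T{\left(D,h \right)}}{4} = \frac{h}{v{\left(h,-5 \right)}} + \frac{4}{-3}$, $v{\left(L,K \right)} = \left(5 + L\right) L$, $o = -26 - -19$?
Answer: $\frac{8741173804}{5} \approx 1.7482 \cdot 10^{9}$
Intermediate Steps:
$o = -7$ ($o = -26 + 19 = -7$)
$v{\left(L,K \right)} = L \left(5 + L\right)$
$T{\left(D,h \right)} = \frac{16}{3} - \frac{4}{5 + h}$ ($T{\left(D,h \right)} = - 4 \left(\frac{h}{h \left(5 + h\right)} + \frac{4}{-3}\right) = - 4 \left(h \frac{1}{h \left(5 + h\right)} + 4 \left(- \frac{1}{3}\right)\right) = - 4 \left(\frac{1}{5 + h} - \frac{4}{3}\right) = - 4 \left(- \frac{4}{3} + \frac{1}{5 + h}\right) = \frac{16}{3} - \frac{4}{5 + h}$)
$\left(42768 + 30987\right) \left(\left(T{\left(-2,5 \right)} + o\right)^{2} + 23699\right) = \left(42768 + 30987\right) \left(\left(\frac{4 \left(17 + 4 \cdot 5\right)}{3 \left(5 + 5\right)} - 7\right)^{2} + 23699\right) = 73755 \left(\left(\frac{4 \left(17 + 20\right)}{3 \cdot 10} - 7\right)^{2} + 23699\right) = 73755 \left(\left(\frac{4}{3} \cdot \frac{1}{10} \cdot 37 - 7\right)^{2} + 23699\right) = 73755 \left(\left(\frac{74}{15} - 7\right)^{2} + 23699\right) = 73755 \left(\left(- \frac{31}{15}\right)^{2} + 23699\right) = 73755 \left(\frac{961}{225} + 23699\right) = 73755 \cdot \frac{5333236}{225} = \frac{8741173804}{5}$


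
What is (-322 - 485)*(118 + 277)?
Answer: -318765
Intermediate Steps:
(-322 - 485)*(118 + 277) = -807*395 = -318765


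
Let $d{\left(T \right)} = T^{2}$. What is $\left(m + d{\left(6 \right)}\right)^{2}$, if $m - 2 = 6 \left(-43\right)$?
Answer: $48400$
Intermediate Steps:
$m = -256$ ($m = 2 + 6 \left(-43\right) = 2 - 258 = -256$)
$\left(m + d{\left(6 \right)}\right)^{2} = \left(-256 + 6^{2}\right)^{2} = \left(-256 + 36\right)^{2} = \left(-220\right)^{2} = 48400$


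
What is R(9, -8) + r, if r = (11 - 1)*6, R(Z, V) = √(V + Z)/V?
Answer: 479/8 ≈ 59.875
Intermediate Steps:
R(Z, V) = √(V + Z)/V
r = 60 (r = 10*6 = 60)
R(9, -8) + r = √(-8 + 9)/(-8) + 60 = -√1/8 + 60 = -⅛*1 + 60 = -⅛ + 60 = 479/8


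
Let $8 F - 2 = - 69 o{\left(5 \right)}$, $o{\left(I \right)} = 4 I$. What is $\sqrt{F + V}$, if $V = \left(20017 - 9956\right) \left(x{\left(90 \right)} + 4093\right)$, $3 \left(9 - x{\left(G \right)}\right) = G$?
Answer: $\frac{\sqrt{163872879}}{2} \approx 6400.6$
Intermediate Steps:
$x{\left(G \right)} = 9 - \frac{G}{3}$
$V = 40968392$ ($V = \left(20017 - 9956\right) \left(\left(9 - 30\right) + 4093\right) = 10061 \left(\left(9 - 30\right) + 4093\right) = 10061 \left(-21 + 4093\right) = 10061 \cdot 4072 = 40968392$)
$F = - \frac{689}{4}$ ($F = \frac{1}{4} + \frac{\left(-69\right) 4 \cdot 5}{8} = \frac{1}{4} + \frac{\left(-69\right) 20}{8} = \frac{1}{4} + \frac{1}{8} \left(-1380\right) = \frac{1}{4} - \frac{345}{2} = - \frac{689}{4} \approx -172.25$)
$\sqrt{F + V} = \sqrt{- \frac{689}{4} + 40968392} = \sqrt{\frac{163872879}{4}} = \frac{\sqrt{163872879}}{2}$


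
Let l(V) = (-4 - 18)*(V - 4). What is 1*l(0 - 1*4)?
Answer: 176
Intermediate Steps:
l(V) = 88 - 22*V (l(V) = -22*(-4 + V) = 88 - 22*V)
1*l(0 - 1*4) = 1*(88 - 22*(0 - 1*4)) = 1*(88 - 22*(0 - 4)) = 1*(88 - 22*(-4)) = 1*(88 + 88) = 1*176 = 176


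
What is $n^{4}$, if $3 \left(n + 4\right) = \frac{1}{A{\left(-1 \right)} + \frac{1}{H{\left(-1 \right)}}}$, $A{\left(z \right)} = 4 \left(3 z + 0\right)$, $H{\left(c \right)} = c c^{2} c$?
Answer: $\frac{312900721}{1185921} \approx 263.85$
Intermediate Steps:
$H{\left(c \right)} = c^{4}$ ($H{\left(c \right)} = c^{3} c = c^{4}$)
$A{\left(z \right)} = 12 z$ ($A{\left(z \right)} = 4 \cdot 3 z = 12 z$)
$n = - \frac{133}{33}$ ($n = -4 + \frac{1}{3 \left(12 \left(-1\right) + \frac{1}{\left(-1\right)^{4}}\right)} = -4 + \frac{1}{3 \left(-12 + 1^{-1}\right)} = -4 + \frac{1}{3 \left(-12 + 1\right)} = -4 + \frac{1}{3 \left(-11\right)} = -4 + \frac{1}{3} \left(- \frac{1}{11}\right) = -4 - \frac{1}{33} = - \frac{133}{33} \approx -4.0303$)
$n^{4} = \left(- \frac{133}{33}\right)^{4} = \frac{312900721}{1185921}$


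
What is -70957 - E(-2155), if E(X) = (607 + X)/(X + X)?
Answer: -152913109/2155 ≈ -70957.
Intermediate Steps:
E(X) = (607 + X)/(2*X) (E(X) = (607 + X)/((2*X)) = (607 + X)*(1/(2*X)) = (607 + X)/(2*X))
-70957 - E(-2155) = -70957 - (607 - 2155)/(2*(-2155)) = -70957 - (-1)*(-1548)/(2*2155) = -70957 - 1*774/2155 = -70957 - 774/2155 = -152913109/2155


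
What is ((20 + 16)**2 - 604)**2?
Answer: 478864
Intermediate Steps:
((20 + 16)**2 - 604)**2 = (36**2 - 604)**2 = (1296 - 604)**2 = 692**2 = 478864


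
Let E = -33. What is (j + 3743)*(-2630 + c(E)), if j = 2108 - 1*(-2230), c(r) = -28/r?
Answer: -701123722/33 ≈ -2.1246e+7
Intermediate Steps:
j = 4338 (j = 2108 + 2230 = 4338)
(j + 3743)*(-2630 + c(E)) = (4338 + 3743)*(-2630 - 28/(-33)) = 8081*(-2630 - 28*(-1/33)) = 8081*(-2630 + 28/33) = 8081*(-86762/33) = -701123722/33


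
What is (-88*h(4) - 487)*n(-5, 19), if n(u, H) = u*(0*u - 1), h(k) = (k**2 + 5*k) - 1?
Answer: -17835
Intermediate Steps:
h(k) = -1 + k**2 + 5*k
n(u, H) = -u (n(u, H) = u*(0 - 1) = u*(-1) = -u)
(-88*h(4) - 487)*n(-5, 19) = (-88*(-1 + 4**2 + 5*4) - 487)*(-1*(-5)) = (-88*(-1 + 16 + 20) - 487)*5 = (-88*35 - 487)*5 = (-3080 - 487)*5 = -3567*5 = -17835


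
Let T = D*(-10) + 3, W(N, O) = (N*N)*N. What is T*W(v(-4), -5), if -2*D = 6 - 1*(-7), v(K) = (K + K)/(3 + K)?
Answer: 34816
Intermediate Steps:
v(K) = 2*K/(3 + K) (v(K) = (2*K)/(3 + K) = 2*K/(3 + K))
W(N, O) = N³ (W(N, O) = N²*N = N³)
D = -13/2 (D = -(6 - 1*(-7))/2 = -(6 + 7)/2 = -½*13 = -13/2 ≈ -6.5000)
T = 68 (T = -13/2*(-10) + 3 = 65 + 3 = 68)
T*W(v(-4), -5) = 68*(2*(-4)/(3 - 4))³ = 68*(2*(-4)/(-1))³ = 68*(2*(-4)*(-1))³ = 68*8³ = 68*512 = 34816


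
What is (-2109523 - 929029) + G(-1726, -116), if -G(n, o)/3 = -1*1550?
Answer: -3033902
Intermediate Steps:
G(n, o) = 4650 (G(n, o) = -(-3)*1550 = -3*(-1550) = 4650)
(-2109523 - 929029) + G(-1726, -116) = (-2109523 - 929029) + 4650 = -3038552 + 4650 = -3033902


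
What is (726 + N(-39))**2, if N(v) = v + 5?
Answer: 478864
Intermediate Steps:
N(v) = 5 + v
(726 + N(-39))**2 = (726 + (5 - 39))**2 = (726 - 34)**2 = 692**2 = 478864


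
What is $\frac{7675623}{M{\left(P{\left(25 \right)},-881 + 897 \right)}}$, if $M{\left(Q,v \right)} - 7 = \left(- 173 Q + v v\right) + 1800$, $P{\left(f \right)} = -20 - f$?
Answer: $\frac{7675623}{9848} \approx 779.41$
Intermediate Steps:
$M{\left(Q,v \right)} = 1807 + v^{2} - 173 Q$ ($M{\left(Q,v \right)} = 7 - \left(-1800 + 173 Q - v v\right) = 7 - \left(-1800 - v^{2} + 173 Q\right) = 7 + \left(1800 + v^{2} - 173 Q\right) = 1807 + v^{2} - 173 Q$)
$\frac{7675623}{M{\left(P{\left(25 \right)},-881 + 897 \right)}} = \frac{7675623}{1807 + \left(-881 + 897\right)^{2} - 173 \left(-20 - 25\right)} = \frac{7675623}{1807 + 16^{2} - 173 \left(-20 - 25\right)} = \frac{7675623}{1807 + 256 - -7785} = \frac{7675623}{1807 + 256 + 7785} = \frac{7675623}{9848}$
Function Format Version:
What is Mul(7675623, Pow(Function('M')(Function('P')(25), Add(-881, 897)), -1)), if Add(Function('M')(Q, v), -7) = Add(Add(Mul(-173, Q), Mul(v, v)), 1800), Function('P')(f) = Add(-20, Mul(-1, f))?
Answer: Rational(7675623, 9848) ≈ 779.41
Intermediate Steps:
Function('M')(Q, v) = Add(1807, Pow(v, 2), Mul(-173, Q)) (Function('M')(Q, v) = Add(7, Add(Add(Mul(-173, Q), Mul(v, v)), 1800)) = Add(7, Add(Add(Mul(-173, Q), Pow(v, 2)), 1800)) = Add(7, Add(Add(Pow(v, 2), Mul(-173, Q)), 1800)) = Add(7, Add(1800, Pow(v, 2), Mul(-173, Q))) = Add(1807, Pow(v, 2), Mul(-173, Q)))
Mul(7675623, Pow(Function('M')(Function('P')(25), Add(-881, 897)), -1)) = Mul(7675623, Pow(Add(1807, Pow(Add(-881, 897), 2), Mul(-173, Add(-20, Mul(-1, 25)))), -1)) = Mul(7675623, Pow(Add(1807, Pow(16, 2), Mul(-173, Add(-20, -25))), -1)) = Mul(7675623, Pow(Add(1807, 256, Mul(-173, -45)), -1)) = Mul(7675623, Pow(Add(1807, 256, 7785), -1)) = Mul(7675623, Pow(9848, -1)) = Mul(7675623, Rational(1, 9848)) = Rational(7675623, 9848)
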